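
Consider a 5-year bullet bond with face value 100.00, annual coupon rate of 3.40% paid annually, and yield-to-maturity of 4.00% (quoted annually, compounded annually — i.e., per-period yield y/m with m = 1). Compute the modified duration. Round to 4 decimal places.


Coupon per period c = face * coupon_rate / m = 3.400000
Periods per year m = 1; per-period yield y/m = 0.040000
Number of cashflows N = 5
Cashflows (t years, CF_t, discount factor 1/(1+y/m)^(m*t), PV):
  t = 1.0000: CF_t = 3.400000, DF = 0.961538, PV = 3.269231
  t = 2.0000: CF_t = 3.400000, DF = 0.924556, PV = 3.143491
  t = 3.0000: CF_t = 3.400000, DF = 0.888996, PV = 3.022588
  t = 4.0000: CF_t = 3.400000, DF = 0.854804, PV = 2.906334
  t = 5.0000: CF_t = 103.400000, DF = 0.821927, PV = 84.987263
Price P = sum_t PV_t = 97.328907
First compute Macaulay numerator sum_t t * PV_t:
  t * PV_t at t = 1.0000: 3.269231
  t * PV_t at t = 2.0000: 6.286982
  t * PV_t at t = 3.0000: 9.067763
  t * PV_t at t = 4.0000: 11.625337
  t * PV_t at t = 5.0000: 424.936314
Macaulay duration D = 455.185627 / 97.328907 = 4.676777
Modified duration = D / (1 + y/m) = 4.676777 / (1 + 0.040000) = 4.496901

Answer: Modified duration = 4.4969


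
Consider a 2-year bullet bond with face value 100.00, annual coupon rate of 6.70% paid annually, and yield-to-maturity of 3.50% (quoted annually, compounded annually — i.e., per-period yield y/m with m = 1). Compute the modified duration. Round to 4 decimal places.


Coupon per period c = face * coupon_rate / m = 6.700000
Periods per year m = 1; per-period yield y/m = 0.035000
Number of cashflows N = 2
Cashflows (t years, CF_t, discount factor 1/(1+y/m)^(m*t), PV):
  t = 1.0000: CF_t = 6.700000, DF = 0.966184, PV = 6.473430
  t = 2.0000: CF_t = 106.700000, DF = 0.933511, PV = 99.605592
Price P = sum_t PV_t = 106.079022
First compute Macaulay numerator sum_t t * PV_t:
  t * PV_t at t = 1.0000: 6.473430
  t * PV_t at t = 2.0000: 199.211183
Macaulay duration D = 205.684613 / 106.079022 = 1.938975
Modified duration = D / (1 + y/m) = 1.938975 / (1 + 0.035000) = 1.873406

Answer: Modified duration = 1.8734


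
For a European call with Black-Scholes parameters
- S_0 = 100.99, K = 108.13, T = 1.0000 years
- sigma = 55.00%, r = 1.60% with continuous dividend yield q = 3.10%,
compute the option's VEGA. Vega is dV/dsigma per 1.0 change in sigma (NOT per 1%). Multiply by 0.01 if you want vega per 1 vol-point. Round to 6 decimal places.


d1 = 0.1235223547; d2 = -0.4264776453
phi(d1) = 0.3959103749; exp(-qT) = 0.9694755731; exp(-rT) = 0.9841273201
Vega = S * exp(-qT) * phi(d1) * sqrt(T) = 100.9900 * 0.9694755731 * 0.3959103749 * 1.0000000000 = 38.762531

Answer: Vega = 38.762531


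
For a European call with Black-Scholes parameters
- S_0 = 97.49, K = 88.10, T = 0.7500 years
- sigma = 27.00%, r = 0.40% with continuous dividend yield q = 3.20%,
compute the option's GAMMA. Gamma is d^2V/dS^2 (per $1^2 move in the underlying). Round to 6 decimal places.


Answer: Gamma = 0.015369

Derivation:
d1 = 0.4602327387; d2 = 0.2264058796
phi(d1) = 0.3588518607; exp(-qT) = 0.9762857098; exp(-rT) = 0.9970044955
Gamma = exp(-qT) * phi(d1) / (S * sigma * sqrt(T)) = 0.9762857098 * 0.3588518607 / (97.4900 * 0.2700 * 0.8660254038) = 0.015369


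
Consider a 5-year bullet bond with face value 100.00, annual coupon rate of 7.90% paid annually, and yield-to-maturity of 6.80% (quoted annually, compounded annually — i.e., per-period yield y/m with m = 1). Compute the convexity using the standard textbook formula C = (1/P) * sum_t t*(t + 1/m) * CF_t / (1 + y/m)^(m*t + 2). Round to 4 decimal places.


Answer: Convexity = 21.6820

Derivation:
Coupon per period c = face * coupon_rate / m = 7.900000
Periods per year m = 1; per-period yield y/m = 0.068000
Number of cashflows N = 5
Cashflows (t years, CF_t, discount factor 1/(1+y/m)^(m*t), PV):
  t = 1.0000: CF_t = 7.900000, DF = 0.936330, PV = 7.397004
  t = 2.0000: CF_t = 7.900000, DF = 0.876713, PV = 6.926033
  t = 3.0000: CF_t = 7.900000, DF = 0.820892, PV = 6.485050
  t = 4.0000: CF_t = 7.900000, DF = 0.768626, PV = 6.072144
  t = 5.0000: CF_t = 107.900000, DF = 0.719687, PV = 77.654241
Price P = sum_t PV_t = 104.534473
Convexity numerator sum_t t*(t + 1/m) * CF_t / (1+y/m)^(m*t + 2):
  t = 1.0000: term = 12.970100
  t = 2.0000: term = 36.432866
  t = 3.0000: term = 68.226340
  t = 4.0000: term = 106.470568
  t = 5.0000: term = 2042.414714
Convexity = (1/P) * sum = 2266.514588 / 104.534473 = 21.681982


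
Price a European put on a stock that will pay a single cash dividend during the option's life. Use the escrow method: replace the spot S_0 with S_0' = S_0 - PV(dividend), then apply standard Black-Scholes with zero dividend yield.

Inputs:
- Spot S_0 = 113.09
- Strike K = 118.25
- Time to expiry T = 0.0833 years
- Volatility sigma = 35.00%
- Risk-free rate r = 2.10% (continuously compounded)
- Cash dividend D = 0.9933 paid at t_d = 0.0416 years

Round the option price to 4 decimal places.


Answer: Price = 8.2013

Derivation:
PV(D) = D * exp(-r * t_d) = 0.9933 * 0.99912678 = 0.99243263
S_0' = S_0 - PV(D) = 113.0900 - 0.99243263 = 112.09756737
d1 = (ln(S_0'/K) + (r + sigma^2/2)*T) / (sigma*sqrt(T)) = -0.46111440
d2 = d1 - sigma*sqrt(T) = -0.56213049
exp(-rT) = 0.99825223
N(-d1) = 0.67764174; N(-d2) = 0.71298644
P = K * exp(-rT) * N(-d2) - S_0' * N(-d1) = 118.2500 * 0.99825223 * 0.71298644 - 112.09756737 * 0.67764174 = 8.2013


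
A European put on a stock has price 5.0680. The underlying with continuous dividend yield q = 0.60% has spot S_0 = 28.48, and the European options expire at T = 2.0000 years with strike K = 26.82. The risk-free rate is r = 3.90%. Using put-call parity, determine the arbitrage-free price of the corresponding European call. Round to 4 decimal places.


Answer: Call price = 8.4007

Derivation:
Put-call parity: C - P = S_0 * exp(-qT) - K * exp(-rT).
S_0 * exp(-qT) = 28.4800 * 0.98807171 = 28.14028238
K * exp(-rT) = 26.8200 * 0.92496443 = 24.80754592
C = P + S*exp(-qT) - K*exp(-rT)
C = 5.0680 + 28.14028238 - 24.80754592 = 8.4007


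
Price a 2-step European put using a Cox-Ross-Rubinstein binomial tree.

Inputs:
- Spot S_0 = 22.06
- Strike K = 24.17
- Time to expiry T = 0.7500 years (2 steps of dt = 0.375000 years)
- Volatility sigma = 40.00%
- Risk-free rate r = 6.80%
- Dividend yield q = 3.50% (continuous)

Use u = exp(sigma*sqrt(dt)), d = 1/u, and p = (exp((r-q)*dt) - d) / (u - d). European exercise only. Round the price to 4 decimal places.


Answer: Price = V(0,0) = 3.9036

Derivation:
dt = T/N = 0.375000
u = exp(sigma*sqrt(dt)) = 1.277556; d = 1/u = 0.782744
p = (exp((r-q)*dt) - d) / (u - d) = 0.464232
Discount per step: exp(-r*dt) = 0.974822
Stock lattice S(k, i) with i counting down-moves:
  k=0: S(0,0) = 22.0600
  k=1: S(1,0) = 28.1829; S(1,1) = 17.2673
  k=2: S(2,0) = 36.0052; S(2,1) = 22.0600; S(2,2) = 13.5159
Terminal payoffs V(N, i) = max(K - S_T, 0):
  V(2,0) = 0.000000; V(2,1) = 2.110000; V(2,2) = 10.654082
Backward induction: V(k, i) = exp(-r*dt) * [p * V(k+1, i) + (1-p) * V(k+1, i+1)].
  V(1,0) = exp(-r*dt) * [p*0.000000 + (1-p)*2.110000] = 1.102008
  V(1,1) = exp(-r*dt) * [p*2.110000 + (1-p)*10.654082] = 6.519267
  V(0,0) = exp(-r*dt) * [p*1.102008 + (1-p)*6.519267] = 3.903580


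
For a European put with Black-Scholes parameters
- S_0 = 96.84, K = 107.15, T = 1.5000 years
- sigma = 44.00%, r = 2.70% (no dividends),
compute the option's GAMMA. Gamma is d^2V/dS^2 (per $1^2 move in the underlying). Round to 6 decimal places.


d1 = 0.1568608883; d2 = -0.3820268551
phi(d1) = 0.3940642932; exp(-qT) = 1.0000000000; exp(-rT) = 0.9603091645
Gamma = exp(-qT) * phi(d1) / (S * sigma * sqrt(T)) = 1.0000000000 * 0.3940642932 / (96.8400 * 0.4400 * 1.2247448714) = 0.007551

Answer: Gamma = 0.007551


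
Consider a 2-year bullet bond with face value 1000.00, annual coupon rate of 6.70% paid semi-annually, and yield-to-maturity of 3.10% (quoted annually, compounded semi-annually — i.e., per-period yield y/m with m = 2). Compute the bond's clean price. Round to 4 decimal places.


Answer: Price = 1069.2942

Derivation:
Coupon per period c = face * coupon_rate / m = 33.500000
Periods per year m = 2; per-period yield y/m = 0.015500
Number of cashflows N = 4
Cashflows (t years, CF_t, discount factor 1/(1+y/m)^(m*t), PV):
  t = 0.5000: CF_t = 33.500000, DF = 0.984737, PV = 32.988676
  t = 1.0000: CF_t = 33.500000, DF = 0.969706, PV = 32.485156
  t = 1.5000: CF_t = 33.500000, DF = 0.954905, PV = 31.989321
  t = 2.0000: CF_t = 1033.500000, DF = 0.940330, PV = 971.831049
Price P = sum_t PV_t = 1069.294201


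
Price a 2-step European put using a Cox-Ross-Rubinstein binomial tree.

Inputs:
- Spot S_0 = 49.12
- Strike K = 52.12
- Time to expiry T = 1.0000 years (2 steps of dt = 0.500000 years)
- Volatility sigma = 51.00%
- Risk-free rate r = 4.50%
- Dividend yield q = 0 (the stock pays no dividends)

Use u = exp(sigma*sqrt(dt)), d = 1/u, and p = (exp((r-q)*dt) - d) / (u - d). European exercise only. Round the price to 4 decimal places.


Answer: Price = V(0,0) = 9.8302

Derivation:
dt = T/N = 0.500000
u = exp(sigma*sqrt(dt)) = 1.434225; d = 1/u = 0.697241
p = (exp((r-q)*dt) - d) / (u - d) = 0.441684
Discount per step: exp(-r*dt) = 0.977751
Stock lattice S(k, i) with i counting down-moves:
  k=0: S(0,0) = 49.1200
  k=1: S(1,0) = 70.4491; S(1,1) = 34.2485
  k=2: S(2,0) = 101.0399; S(2,1) = 49.1200; S(2,2) = 23.8794
Terminal payoffs V(N, i) = max(K - S_T, 0):
  V(2,0) = 0.000000; V(2,1) = 3.000000; V(2,2) = 28.240571
Backward induction: V(k, i) = exp(-r*dt) * [p * V(k+1, i) + (1-p) * V(k+1, i+1)].
  V(1,0) = exp(-r*dt) * [p*0.000000 + (1-p)*3.000000] = 1.637682
  V(1,1) = exp(-r*dt) * [p*3.000000 + (1-p)*28.240571] = 16.711927
  V(0,0) = exp(-r*dt) * [p*1.637682 + (1-p)*16.711927] = 9.830183


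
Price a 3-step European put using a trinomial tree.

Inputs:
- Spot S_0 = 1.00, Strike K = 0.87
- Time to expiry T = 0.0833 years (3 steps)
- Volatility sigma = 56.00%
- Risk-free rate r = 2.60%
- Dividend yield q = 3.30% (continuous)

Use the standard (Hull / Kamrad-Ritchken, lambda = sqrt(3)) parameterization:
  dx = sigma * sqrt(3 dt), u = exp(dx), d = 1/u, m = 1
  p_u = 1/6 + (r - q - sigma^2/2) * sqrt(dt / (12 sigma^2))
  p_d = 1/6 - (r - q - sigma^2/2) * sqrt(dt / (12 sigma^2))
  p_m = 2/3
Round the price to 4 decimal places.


Answer: Price = V(0,0) = 0.0159

Derivation:
dt = T/N = 0.027767; dx = sigma*sqrt(3*dt) = 0.161626
u = exp(dx) = 1.175420; d = 1/u = 0.850760
p_u = 0.152597, p_m = 0.666667, p_d = 0.180737
Discount per step: exp(-r*dt) = 0.999278
Stock lattice S(k, j) with j the centered position index:
  k=0: S(0,+0) = 1.0000
  k=1: S(1,-1) = 0.8508; S(1,+0) = 1.0000; S(1,+1) = 1.1754
  k=2: S(2,-2) = 0.7238; S(2,-1) = 0.8508; S(2,+0) = 1.0000; S(2,+1) = 1.1754; S(2,+2) = 1.3816
  k=3: S(3,-3) = 0.6158; S(3,-2) = 0.7238; S(3,-1) = 0.8508; S(3,+0) = 1.0000; S(3,+1) = 1.1754; S(3,+2) = 1.3816; S(3,+3) = 1.6240
Terminal payoffs V(N, j) = max(K - S_T, 0):
  V(3,-3) = 0.254227; V(3,-2) = 0.146208; V(3,-1) = 0.019240; V(3,+0) = 0.000000; V(3,+1) = 0.000000; V(3,+2) = 0.000000; V(3,+3) = 0.000000
Backward induction: V(k, j) = exp(-r*dt) * [p_u * V(k+1, j+1) + p_m * V(k+1, j) + p_d * V(k+1, j-1)]
  V(2,-2) = exp(-r*dt) * [p_u*0.019240 + p_m*0.146208 + p_d*0.254227] = 0.146251
  V(2,-1) = exp(-r*dt) * [p_u*0.000000 + p_m*0.019240 + p_d*0.146208] = 0.039224
  V(2,+0) = exp(-r*dt) * [p_u*0.000000 + p_m*0.000000 + p_d*0.019240] = 0.003475
  V(2,+1) = exp(-r*dt) * [p_u*0.000000 + p_m*0.000000 + p_d*0.000000] = 0.000000
  V(2,+2) = exp(-r*dt) * [p_u*0.000000 + p_m*0.000000 + p_d*0.000000] = 0.000000
  V(1,-1) = exp(-r*dt) * [p_u*0.003475 + p_m*0.039224 + p_d*0.146251] = 0.053074
  V(1,+0) = exp(-r*dt) * [p_u*0.000000 + p_m*0.003475 + p_d*0.039224] = 0.009399
  V(1,+1) = exp(-r*dt) * [p_u*0.000000 + p_m*0.000000 + p_d*0.003475] = 0.000628
  V(0,+0) = exp(-r*dt) * [p_u*0.000628 + p_m*0.009399 + p_d*0.053074] = 0.015943


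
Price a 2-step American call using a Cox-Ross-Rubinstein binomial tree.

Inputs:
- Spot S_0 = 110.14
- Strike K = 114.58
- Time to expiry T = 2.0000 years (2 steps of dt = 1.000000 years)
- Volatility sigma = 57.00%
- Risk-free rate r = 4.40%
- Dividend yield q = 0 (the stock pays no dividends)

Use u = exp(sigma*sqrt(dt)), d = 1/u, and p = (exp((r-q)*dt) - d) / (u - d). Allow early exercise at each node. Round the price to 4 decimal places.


dt = T/N = 1.000000
u = exp(sigma*sqrt(dt)) = 1.768267; d = 1/u = 0.565525
p = (exp((r-q)*dt) - d) / (u - d) = 0.398637
Discount per step: exp(-r*dt) = 0.956954
Stock lattice S(k, i) with i counting down-moves:
  k=0: S(0,0) = 110.1400
  k=1: S(1,0) = 194.7569; S(1,1) = 62.2870
  k=2: S(2,0) = 344.3823; S(2,1) = 110.1400; S(2,2) = 35.2249
Terminal payoffs V(N, i) = max(S_T - K, 0):
  V(2,0) = 229.802268; V(2,1) = 0.000000; V(2,2) = 0.000000
Backward induction: V(k, i) = exp(-r*dt) * [p * V(k+1, i) + (1-p) * V(k+1, i+1)]; then take max(V_cont, immediate exercise) for American.
  V(1,0) = exp(-r*dt) * [p*229.802268 + (1-p)*0.000000] = 87.664267; exercise = 80.176933; V(1,0) = max -> 87.664267
  V(1,1) = exp(-r*dt) * [p*0.000000 + (1-p)*0.000000] = 0.000000; exercise = 0.000000; V(1,1) = max -> 0.000000
  V(0,0) = exp(-r*dt) * [p*87.664267 + (1-p)*0.000000] = 33.441896; exercise = 0.000000; V(0,0) = max -> 33.441896

Answer: Price = V(0,0) = 33.4419


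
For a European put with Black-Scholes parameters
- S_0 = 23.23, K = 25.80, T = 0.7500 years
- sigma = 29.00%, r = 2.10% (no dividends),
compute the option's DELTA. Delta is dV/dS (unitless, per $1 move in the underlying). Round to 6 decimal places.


Answer: Delta = -0.590766

Derivation:
d1 = -0.2295164222; d2 = -0.4806637893
phi(d1) = 0.3885717556; exp(-qT) = 1.0000000000; exp(-rT) = 0.9843733826
N(-d1) = 0.5907662209
Delta = -exp(-qT) * N(-d1) = -1.0000000000 * 0.5907662209 = -0.590766


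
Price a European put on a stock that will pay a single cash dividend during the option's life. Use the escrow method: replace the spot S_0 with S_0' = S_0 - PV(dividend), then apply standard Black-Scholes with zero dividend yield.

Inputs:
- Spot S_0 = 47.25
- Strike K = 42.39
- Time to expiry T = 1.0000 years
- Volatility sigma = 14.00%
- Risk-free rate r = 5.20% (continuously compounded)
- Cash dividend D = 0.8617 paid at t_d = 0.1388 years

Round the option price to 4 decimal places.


Answer: Price = 0.4879

Derivation:
PV(D) = D * exp(-r * t_d) = 0.8617 * 0.99280838 = 0.85550298
S_0' = S_0 - PV(D) = 47.2500 - 0.85550298 = 46.39449702
d1 = (ln(S_0'/K) + (r + sigma^2/2)*T) / (sigma*sqrt(T)) = 1.08620263
d2 = d1 - sigma*sqrt(T) = 0.94620263
exp(-rT) = 0.94932887
N(-d1) = 0.13869468; N(-d2) = 0.17202262
P = K * exp(-rT) * N(-d2) - S_0' * N(-d1) = 42.3900 * 0.94932887 * 0.17202262 - 46.39449702 * 0.13869468 = 0.4879


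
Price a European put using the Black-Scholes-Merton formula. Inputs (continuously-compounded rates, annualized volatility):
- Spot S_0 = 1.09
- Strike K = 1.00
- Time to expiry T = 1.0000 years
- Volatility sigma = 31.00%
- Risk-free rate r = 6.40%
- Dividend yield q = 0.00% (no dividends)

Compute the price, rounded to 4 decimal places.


Answer: Price = 0.0631

Derivation:
d1 = (ln(S/K) + (r - q + 0.5*sigma^2) * T) / (sigma * sqrt(T)) = 0.63944418
d2 = d1 - sigma * sqrt(T) = 0.32944418
exp(-rT) = 0.93800500; exp(-qT) = 1.00000000
P = K * exp(-rT) * N(-d2) - S_0 * exp(-qT) * N(-d1)
N(-d1) = 0.26126701; N(-d2) = 0.37090999
P = 1.0000 * 0.93800500 * 0.37090999 - 1.0900 * 1.00000000 * 0.26126701 = 0.0631


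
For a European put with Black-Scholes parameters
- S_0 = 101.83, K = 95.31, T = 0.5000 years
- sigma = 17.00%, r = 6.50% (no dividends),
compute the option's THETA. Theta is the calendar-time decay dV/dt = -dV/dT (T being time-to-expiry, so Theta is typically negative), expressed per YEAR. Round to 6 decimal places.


Answer: Theta = -1.973067

Derivation:
d1 = 0.8809304258; d2 = 0.7607222730
phi(d1) = 0.2706421688; exp(-qT) = 1.0000000000; exp(-rT) = 0.9680224498
Theta = -S*exp(-qT)*phi(d1)*sigma/(2*sqrt(T)) + r*K*exp(-rT)*N(-d2) - q*S*exp(-qT)*N(-d1)
N(-d1) = 0.1891777391; N(-d2) = 0.2234114842; sqrt(T) = 0.7071067812
Term 1 = -101.8300 * 1.0000000000 * 0.2706421688 * 0.1700 / (2 * 0.7071067812) = -3.3128756313
Term 2 = 0.0650 * 95.3100 * 0.9680224498 * 0.2234114842 = 1.3398085634
Term 3 = 0 (no dividend yield, q = 0)
Theta = -3.3128756313 + (1.3398085634) + (0.0000000000) = -1.973067


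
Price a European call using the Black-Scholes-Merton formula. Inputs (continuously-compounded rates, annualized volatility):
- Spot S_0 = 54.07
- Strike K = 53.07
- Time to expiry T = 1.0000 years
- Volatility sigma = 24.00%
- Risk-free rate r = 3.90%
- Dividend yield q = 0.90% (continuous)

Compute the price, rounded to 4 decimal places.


Answer: Price = 6.3713

Derivation:
d1 = (ln(S/K) + (r - q + 0.5*sigma^2) * T) / (sigma * sqrt(T)) = 0.32278211
d2 = d1 - sigma * sqrt(T) = 0.08278211
exp(-rT) = 0.96175071; exp(-qT) = 0.99104038
C = S_0 * exp(-qT) * N(d1) - K * exp(-rT) * N(d2)
N(d1) = 0.62656987; N(d2) = 0.53298760
C = 54.0700 * 0.99104038 * 0.62656987 - 53.0700 * 0.96175071 * 0.53298760 = 6.3713


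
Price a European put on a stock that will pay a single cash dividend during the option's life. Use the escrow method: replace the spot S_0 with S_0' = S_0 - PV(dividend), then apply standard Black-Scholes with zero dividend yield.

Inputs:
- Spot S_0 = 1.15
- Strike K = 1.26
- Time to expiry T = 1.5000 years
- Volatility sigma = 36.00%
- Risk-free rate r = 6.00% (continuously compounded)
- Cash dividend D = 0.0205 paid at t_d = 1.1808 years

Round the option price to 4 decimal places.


PV(D) = D * exp(-r * t_d) = 0.0205 * 0.93160349 = 0.01909787
S_0' = S_0 - PV(D) = 1.1500 - 0.01909787 = 1.13090213
d1 = (ln(S_0'/K) + (r + sigma^2/2)*T) / (sigma*sqrt(T)) = 0.17941137
d2 = d1 - sigma*sqrt(T) = -0.26149678
exp(-rT) = 0.91393119
N(-d1) = 0.42880735; N(-d2) = 0.60314528
P = K * exp(-rT) * N(-d2) - S_0' * N(-d1) = 1.2600 * 0.91393119 * 0.60314528 - 1.13090213 * 0.42880735 = 0.2096

Answer: Price = 0.2096


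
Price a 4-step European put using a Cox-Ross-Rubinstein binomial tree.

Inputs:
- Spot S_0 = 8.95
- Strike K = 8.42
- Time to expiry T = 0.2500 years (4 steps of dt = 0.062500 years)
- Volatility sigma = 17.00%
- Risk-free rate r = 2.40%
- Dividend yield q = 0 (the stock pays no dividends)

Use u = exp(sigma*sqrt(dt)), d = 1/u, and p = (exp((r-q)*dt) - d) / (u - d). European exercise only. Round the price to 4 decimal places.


Answer: Price = V(0,0) = 0.0992

Derivation:
dt = T/N = 0.062500
u = exp(sigma*sqrt(dt)) = 1.043416; d = 1/u = 0.958390
p = (exp((r-q)*dt) - d) / (u - d) = 0.507032
Discount per step: exp(-r*dt) = 0.998501
Stock lattice S(k, i) with i counting down-moves:
  k=0: S(0,0) = 8.9500
  k=1: S(1,0) = 9.3386; S(1,1) = 8.5776
  k=2: S(2,0) = 9.7440; S(2,1) = 8.9500; S(2,2) = 8.2207
  k=3: S(3,0) = 10.1671; S(3,1) = 9.3386; S(3,2) = 8.5776; S(3,3) = 7.8786
  k=4: S(4,0) = 10.6085; S(4,1) = 9.7440; S(4,2) = 8.9500; S(4,3) = 8.2207; S(4,4) = 7.5508
Terminal payoffs V(N, i) = max(K - S_T, 0):
  V(4,0) = 0.000000; V(4,1) = 0.000000; V(4,2) = 0.000000; V(4,3) = 0.199315; V(4,4) = 0.869200
Backward induction: V(k, i) = exp(-r*dt) * [p * V(k+1, i) + (1-p) * V(k+1, i+1)].
  V(3,0) = exp(-r*dt) * [p*0.000000 + (1-p)*0.000000] = 0.000000
  V(3,1) = exp(-r*dt) * [p*0.000000 + (1-p)*0.000000] = 0.000000
  V(3,2) = exp(-r*dt) * [p*0.000000 + (1-p)*0.199315] = 0.098109
  V(3,3) = exp(-r*dt) * [p*0.199315 + (1-p)*0.869200] = 0.528753
  V(2,0) = exp(-r*dt) * [p*0.000000 + (1-p)*0.000000] = 0.000000
  V(2,1) = exp(-r*dt) * [p*0.000000 + (1-p)*0.098109] = 0.048292
  V(2,2) = exp(-r*dt) * [p*0.098109 + (1-p)*0.528753] = 0.309938
  V(1,0) = exp(-r*dt) * [p*0.000000 + (1-p)*0.048292] = 0.023771
  V(1,1) = exp(-r*dt) * [p*0.048292 + (1-p)*0.309938] = 0.177009
  V(0,0) = exp(-r*dt) * [p*0.023771 + (1-p)*0.177009] = 0.099164


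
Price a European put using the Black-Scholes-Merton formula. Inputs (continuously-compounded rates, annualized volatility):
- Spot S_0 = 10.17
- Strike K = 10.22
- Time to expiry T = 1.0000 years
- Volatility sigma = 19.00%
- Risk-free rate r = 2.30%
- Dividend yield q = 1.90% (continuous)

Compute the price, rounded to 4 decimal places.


d1 = (ln(S/K) + (r - q + 0.5*sigma^2) * T) / (sigma * sqrt(T)) = 0.09024013
d2 = d1 - sigma * sqrt(T) = -0.09975987
exp(-rT) = 0.97726248; exp(-qT) = 0.98117936
P = K * exp(-rT) * N(-d2) - S_0 * exp(-qT) * N(-d1)
N(-d1) = 0.46404820; N(-d2) = 0.53973251
P = 10.2200 * 0.97726248 * 0.53973251 - 10.1700 * 0.98117936 * 0.46404820 = 0.7601

Answer: Price = 0.7601


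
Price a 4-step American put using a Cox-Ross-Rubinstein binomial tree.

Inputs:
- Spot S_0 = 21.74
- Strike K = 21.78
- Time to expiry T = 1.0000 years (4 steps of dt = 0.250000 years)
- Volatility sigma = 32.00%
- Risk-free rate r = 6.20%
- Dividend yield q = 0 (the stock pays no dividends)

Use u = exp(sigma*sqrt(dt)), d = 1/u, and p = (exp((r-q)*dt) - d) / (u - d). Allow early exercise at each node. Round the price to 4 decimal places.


dt = T/N = 0.250000
u = exp(sigma*sqrt(dt)) = 1.173511; d = 1/u = 0.852144
p = (exp((r-q)*dt) - d) / (u - d) = 0.508692
Discount per step: exp(-r*dt) = 0.984620
Stock lattice S(k, i) with i counting down-moves:
  k=0: S(0,0) = 21.7400
  k=1: S(1,0) = 25.5121; S(1,1) = 18.5256
  k=2: S(2,0) = 29.9388; S(2,1) = 21.7400; S(2,2) = 15.7865
  k=3: S(3,0) = 35.1335; S(3,1) = 25.5121; S(3,2) = 18.5256; S(3,3) = 13.4524
  k=4: S(4,0) = 41.2295; S(4,1) = 29.9388; S(4,2) = 21.7400; S(4,3) = 15.7865; S(4,4) = 11.4633
Terminal payoffs V(N, i) = max(K - S_T, 0):
  V(4,0) = 0.000000; V(4,1) = 0.000000; V(4,2) = 0.040000; V(4,3) = 5.993520; V(4,4) = 10.316663
Backward induction: V(k, i) = exp(-r*dt) * [p * V(k+1, i) + (1-p) * V(k+1, i+1)]; then take max(V_cont, immediate exercise) for American.
  V(3,0) = exp(-r*dt) * [p*0.000000 + (1-p)*0.000000] = 0.000000; exercise = 0.000000; V(3,0) = max -> 0.000000
  V(3,1) = exp(-r*dt) * [p*0.000000 + (1-p)*0.040000] = 0.019350; exercise = 0.000000; V(3,1) = max -> 0.019350
  V(3,2) = exp(-r*dt) * [p*0.040000 + (1-p)*5.993520] = 2.919407; exercise = 3.254394; V(3,2) = max -> 3.254394
  V(3,3) = exp(-r*dt) * [p*5.993520 + (1-p)*10.316663] = 7.992662; exercise = 8.327649; V(3,3) = max -> 8.327649
  V(2,0) = exp(-r*dt) * [p*0.000000 + (1-p)*0.019350] = 0.009361; exercise = 0.000000; V(2,0) = max -> 0.009361
  V(2,1) = exp(-r*dt) * [p*0.019350 + (1-p)*3.254394] = 1.584009; exercise = 0.040000; V(2,1) = max -> 1.584009
  V(2,2) = exp(-r*dt) * [p*3.254394 + (1-p)*8.327649] = 5.658533; exercise = 5.993520; V(2,2) = max -> 5.993520
  V(1,0) = exp(-r*dt) * [p*0.009361 + (1-p)*1.584009] = 0.770954; exercise = 0.000000; V(1,0) = max -> 0.770954
  V(1,1) = exp(-r*dt) * [p*1.584009 + (1-p)*5.993520] = 3.692752; exercise = 3.254394; V(1,1) = max -> 3.692752
  V(0,0) = exp(-r*dt) * [p*0.770954 + (1-p)*3.692752] = 2.172520; exercise = 0.040000; V(0,0) = max -> 2.172520

Answer: Price = V(0,0) = 2.1725


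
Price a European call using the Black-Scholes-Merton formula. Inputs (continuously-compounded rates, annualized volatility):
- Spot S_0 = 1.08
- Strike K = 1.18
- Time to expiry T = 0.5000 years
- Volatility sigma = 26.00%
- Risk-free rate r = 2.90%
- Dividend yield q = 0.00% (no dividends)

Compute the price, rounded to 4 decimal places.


Answer: Price = 0.0472

Derivation:
d1 = (ln(S/K) + (r - q + 0.5*sigma^2) * T) / (sigma * sqrt(T)) = -0.31087350
d2 = d1 - sigma * sqrt(T) = -0.49472126
exp(-rT) = 0.98560462; exp(-qT) = 1.00000000
C = S_0 * exp(-qT) * N(d1) - K * exp(-rT) * N(d2)
N(d1) = 0.37794840; N(d2) = 0.31039845
C = 1.0800 * 1.00000000 * 0.37794840 - 1.1800 * 0.98560462 * 0.31039845 = 0.0472


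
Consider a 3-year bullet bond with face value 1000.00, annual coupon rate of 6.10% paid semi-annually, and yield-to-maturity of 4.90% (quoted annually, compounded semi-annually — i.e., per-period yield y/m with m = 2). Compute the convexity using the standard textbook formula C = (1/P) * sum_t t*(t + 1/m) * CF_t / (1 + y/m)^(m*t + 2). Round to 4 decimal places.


Answer: Convexity = 9.0767

Derivation:
Coupon per period c = face * coupon_rate / m = 30.500000
Periods per year m = 2; per-period yield y/m = 0.024500
Number of cashflows N = 6
Cashflows (t years, CF_t, discount factor 1/(1+y/m)^(m*t), PV):
  t = 0.5000: CF_t = 30.500000, DF = 0.976086, PV = 29.770620
  t = 1.0000: CF_t = 30.500000, DF = 0.952744, PV = 29.058682
  t = 1.5000: CF_t = 30.500000, DF = 0.929960, PV = 28.363770
  t = 2.0000: CF_t = 30.500000, DF = 0.907721, PV = 27.685476
  t = 2.5000: CF_t = 30.500000, DF = 0.886013, PV = 27.023402
  t = 3.0000: CF_t = 1030.500000, DF = 0.864825, PV = 891.202138
Price P = sum_t PV_t = 1033.104087
Convexity numerator sum_t t*(t + 1/m) * CF_t / (1+y/m)^(m*t + 2):
  t = 0.5000: term = 14.181885
  t = 1.0000: term = 41.528213
  t = 1.5000: term = 81.070207
  t = 2.0000: term = 131.885809
  t = 2.5000: term = 193.097817
  t = 3.0000: term = 8915.415606
Convexity = (1/P) * sum = 9377.179536 / 1033.104087 = 9.076704


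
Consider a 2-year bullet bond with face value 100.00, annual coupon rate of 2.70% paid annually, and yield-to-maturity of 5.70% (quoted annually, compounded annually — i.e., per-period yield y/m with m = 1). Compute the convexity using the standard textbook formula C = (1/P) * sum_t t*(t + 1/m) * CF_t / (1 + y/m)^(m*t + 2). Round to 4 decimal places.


Answer: Convexity = 5.2735

Derivation:
Coupon per period c = face * coupon_rate / m = 2.700000
Periods per year m = 1; per-period yield y/m = 0.057000
Number of cashflows N = 2
Cashflows (t years, CF_t, discount factor 1/(1+y/m)^(m*t), PV):
  t = 1.0000: CF_t = 2.700000, DF = 0.946074, PV = 2.554399
  t = 2.0000: CF_t = 102.700000, DF = 0.895056, PV = 91.922213
Price P = sum_t PV_t = 94.476612
Convexity numerator sum_t t*(t + 1/m) * CF_t / (1+y/m)^(m*t + 2):
  t = 1.0000: term = 4.572659
  t = 2.0000: term = 493.652959
Convexity = (1/P) * sum = 498.225618 / 94.476612 = 5.273534


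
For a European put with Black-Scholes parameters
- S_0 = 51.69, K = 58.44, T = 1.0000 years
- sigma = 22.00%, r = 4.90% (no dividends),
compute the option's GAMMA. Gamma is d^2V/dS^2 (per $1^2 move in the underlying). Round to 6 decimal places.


d1 = -0.2251647622; d2 = -0.4451647622
phi(d1) = 0.3889563633; exp(-qT) = 1.0000000000; exp(-rT) = 0.9521811297
Gamma = exp(-qT) * phi(d1) / (S * sigma * sqrt(T)) = 1.0000000000 * 0.3889563633 / (51.6900 * 0.2200 * 1.0000000000) = 0.034204

Answer: Gamma = 0.034204


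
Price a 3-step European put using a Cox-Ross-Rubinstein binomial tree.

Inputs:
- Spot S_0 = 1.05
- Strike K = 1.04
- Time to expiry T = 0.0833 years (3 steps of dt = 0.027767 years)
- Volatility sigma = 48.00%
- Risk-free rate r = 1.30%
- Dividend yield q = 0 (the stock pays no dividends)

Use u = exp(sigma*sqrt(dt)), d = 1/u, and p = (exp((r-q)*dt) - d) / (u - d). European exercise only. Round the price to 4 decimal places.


Answer: Price = V(0,0) = 0.0571

Derivation:
dt = T/N = 0.027767
u = exp(sigma*sqrt(dt)) = 1.083270; d = 1/u = 0.923131
p = (exp((r-q)*dt) - d) / (u - d) = 0.482269
Discount per step: exp(-r*dt) = 0.999639
Stock lattice S(k, i) with i counting down-moves:
  k=0: S(0,0) = 1.0500
  k=1: S(1,0) = 1.1374; S(1,1) = 0.9693
  k=2: S(2,0) = 1.2321; S(2,1) = 1.0500; S(2,2) = 0.8948
  k=3: S(3,0) = 1.3347; S(3,1) = 1.1374; S(3,2) = 0.9693; S(3,3) = 0.8260
Terminal payoffs V(N, i) = max(K - S_T, 0):
  V(3,0) = 0.000000; V(3,1) = 0.000000; V(3,2) = 0.070712; V(3,3) = 0.214001
Backward induction: V(k, i) = exp(-r*dt) * [p * V(k+1, i) + (1-p) * V(k+1, i+1)].
  V(2,0) = exp(-r*dt) * [p*0.000000 + (1-p)*0.000000] = 0.000000
  V(2,1) = exp(-r*dt) * [p*0.000000 + (1-p)*0.070712] = 0.036597
  V(2,2) = exp(-r*dt) * [p*0.070712 + (1-p)*0.214001] = 0.144845
  V(1,0) = exp(-r*dt) * [p*0.000000 + (1-p)*0.036597] = 0.018940
  V(1,1) = exp(-r*dt) * [p*0.036597 + (1-p)*0.144845] = 0.092607
  V(0,0) = exp(-r*dt) * [p*0.018940 + (1-p)*0.092607] = 0.057059


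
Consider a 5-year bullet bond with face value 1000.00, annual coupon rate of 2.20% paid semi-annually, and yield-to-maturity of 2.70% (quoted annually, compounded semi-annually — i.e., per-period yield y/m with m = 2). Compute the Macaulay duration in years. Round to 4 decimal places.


Coupon per period c = face * coupon_rate / m = 11.000000
Periods per year m = 2; per-period yield y/m = 0.013500
Number of cashflows N = 10
Cashflows (t years, CF_t, discount factor 1/(1+y/m)^(m*t), PV):
  t = 0.5000: CF_t = 11.000000, DF = 0.986680, PV = 10.853478
  t = 1.0000: CF_t = 11.000000, DF = 0.973537, PV = 10.708908
  t = 1.5000: CF_t = 11.000000, DF = 0.960569, PV = 10.566263
  t = 2.0000: CF_t = 11.000000, DF = 0.947774, PV = 10.425519
  t = 2.5000: CF_t = 11.000000, DF = 0.935150, PV = 10.286649
  t = 3.0000: CF_t = 11.000000, DF = 0.922694, PV = 10.149629
  t = 3.5000: CF_t = 11.000000, DF = 0.910403, PV = 10.014434
  t = 4.0000: CF_t = 11.000000, DF = 0.898276, PV = 9.881040
  t = 4.5000: CF_t = 11.000000, DF = 0.886311, PV = 9.749423
  t = 5.0000: CF_t = 1011.000000, DF = 0.874505, PV = 884.124907
Price P = sum_t PV_t = 976.760250
Macaulay numerator sum_t t * PV_t:
  t * PV_t at t = 0.5000: 5.426739
  t * PV_t at t = 1.0000: 10.708908
  t * PV_t at t = 1.5000: 15.849395
  t * PV_t at t = 2.0000: 20.851037
  t * PV_t at t = 2.5000: 25.716622
  t * PV_t at t = 3.0000: 30.448887
  t * PV_t at t = 3.5000: 35.050519
  t * PV_t at t = 4.0000: 39.524160
  t * PV_t at t = 4.5000: 43.872403
  t * PV_t at t = 5.0000: 4420.624534
Macaulay duration D = (sum_t t * PV_t) / P = 4648.073205 / 976.760250 = 4.758663

Answer: Macaulay duration = 4.7587 years


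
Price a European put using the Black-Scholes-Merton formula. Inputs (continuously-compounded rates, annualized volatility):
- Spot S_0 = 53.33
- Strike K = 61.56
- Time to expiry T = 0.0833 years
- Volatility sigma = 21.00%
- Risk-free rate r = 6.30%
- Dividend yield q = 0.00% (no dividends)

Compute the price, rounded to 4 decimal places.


d1 = (ln(S/K) + (r - q + 0.5*sigma^2) * T) / (sigma * sqrt(T)) = -2.25093881
d2 = d1 - sigma * sqrt(T) = -2.31154846
exp(-rT) = 0.99476585; exp(-qT) = 1.00000000
P = K * exp(-rT) * N(-d2) - S_0 * exp(-qT) * N(-d1)
N(-d1) = 0.98780529; N(-d2) = 0.98959871
P = 61.5600 * 0.99476585 * 0.98959871 - 53.3300 * 1.00000000 * 0.98780529 = 7.9212

Answer: Price = 7.9212


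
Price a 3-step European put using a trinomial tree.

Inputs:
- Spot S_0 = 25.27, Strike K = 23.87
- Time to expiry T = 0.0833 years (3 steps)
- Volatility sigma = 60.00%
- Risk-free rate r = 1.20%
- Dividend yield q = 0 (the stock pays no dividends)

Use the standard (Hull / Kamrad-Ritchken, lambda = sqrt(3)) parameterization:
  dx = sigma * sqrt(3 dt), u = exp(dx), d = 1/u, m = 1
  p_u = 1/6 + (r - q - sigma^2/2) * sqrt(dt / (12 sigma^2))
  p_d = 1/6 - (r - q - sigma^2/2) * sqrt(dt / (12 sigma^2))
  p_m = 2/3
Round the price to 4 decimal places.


dt = T/N = 0.027767; dx = sigma*sqrt(3*dt) = 0.173170
u = exp(dx) = 1.189069; d = 1/u = 0.840994
p_u = 0.153198, p_m = 0.666667, p_d = 0.180135
Discount per step: exp(-r*dt) = 0.999667
Stock lattice S(k, j) with j the centered position index:
  k=0: S(0,+0) = 25.2700
  k=1: S(1,-1) = 21.2519; S(1,+0) = 25.2700; S(1,+1) = 30.0478
  k=2: S(2,-2) = 17.8727; S(2,-1) = 21.2519; S(2,+0) = 25.2700; S(2,+1) = 30.0478; S(2,+2) = 35.7289
  k=3: S(3,-3) = 15.0309; S(3,-2) = 17.8727; S(3,-1) = 21.2519; S(3,+0) = 25.2700; S(3,+1) = 30.0478; S(3,+2) = 35.7289; S(3,+3) = 42.4841
Terminal payoffs V(N, j) = max(K - S_T, 0):
  V(3,-3) = 8.839122; V(3,-2) = 5.997253; V(3,-1) = 2.618075; V(3,+0) = 0.000000; V(3,+1) = 0.000000; V(3,+2) = 0.000000; V(3,+3) = 0.000000
Backward induction: V(k, j) = exp(-r*dt) * [p_u * V(k+1, j+1) + p_m * V(k+1, j) + p_d * V(k+1, j-1)]
  V(2,-2) = exp(-r*dt) * [p_u*2.618075 + p_m*5.997253 + p_d*8.839122] = 5.989495
  V(2,-1) = exp(-r*dt) * [p_u*0.000000 + p_m*2.618075 + p_d*5.997253] = 2.824760
  V(2,+0) = exp(-r*dt) * [p_u*0.000000 + p_m*0.000000 + p_d*2.618075] = 0.471451
  V(2,+1) = exp(-r*dt) * [p_u*0.000000 + p_m*0.000000 + p_d*0.000000] = 0.000000
  V(2,+2) = exp(-r*dt) * [p_u*0.000000 + p_m*0.000000 + p_d*0.000000] = 0.000000
  V(1,-1) = exp(-r*dt) * [p_u*0.471451 + p_m*2.824760 + p_d*5.989495] = 3.033308
  V(1,+0) = exp(-r*dt) * [p_u*0.000000 + p_m*0.471451 + p_d*2.824760] = 0.822866
  V(1,+1) = exp(-r*dt) * [p_u*0.000000 + p_m*0.000000 + p_d*0.471451] = 0.084897
  V(0,+0) = exp(-r*dt) * [p_u*0.084897 + p_m*0.822866 + p_d*3.033308] = 1.107621

Answer: Price = V(0,0) = 1.1076


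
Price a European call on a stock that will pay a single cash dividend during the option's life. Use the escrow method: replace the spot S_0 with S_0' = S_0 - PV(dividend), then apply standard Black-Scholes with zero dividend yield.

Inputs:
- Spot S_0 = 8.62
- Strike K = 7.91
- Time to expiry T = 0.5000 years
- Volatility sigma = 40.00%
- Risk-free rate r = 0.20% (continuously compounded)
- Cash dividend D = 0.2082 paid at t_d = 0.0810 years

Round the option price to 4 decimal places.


PV(D) = D * exp(-r * t_d) = 0.2082 * 0.99983801 = 0.20816627
S_0' = S_0 - PV(D) = 8.6200 - 0.20816627 = 8.41183373
d1 = (ln(S_0'/K) + (r + sigma^2/2)*T) / (sigma*sqrt(T)) = 0.36243362
d2 = d1 - sigma*sqrt(T) = 0.07959091
exp(-rT) = 0.99900050
N(d1) = 0.64148599; N(d2) = 0.53171869
C = S_0' * N(d1) - K * exp(-rT) * N(d2) = 8.41183373 * 0.64148599 - 7.9100 * 0.99900050 * 0.53171869 = 1.1944

Answer: Price = 1.1944


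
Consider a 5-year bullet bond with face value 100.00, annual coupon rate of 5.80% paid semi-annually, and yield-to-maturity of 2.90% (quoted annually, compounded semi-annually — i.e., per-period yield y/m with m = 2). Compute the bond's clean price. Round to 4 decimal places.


Answer: Price = 113.4077

Derivation:
Coupon per period c = face * coupon_rate / m = 2.900000
Periods per year m = 2; per-period yield y/m = 0.014500
Number of cashflows N = 10
Cashflows (t years, CF_t, discount factor 1/(1+y/m)^(m*t), PV):
  t = 0.5000: CF_t = 2.900000, DF = 0.985707, PV = 2.858551
  t = 1.0000: CF_t = 2.900000, DF = 0.971619, PV = 2.817694
  t = 1.5000: CF_t = 2.900000, DF = 0.957732, PV = 2.777422
  t = 2.0000: CF_t = 2.900000, DF = 0.944043, PV = 2.737725
  t = 2.5000: CF_t = 2.900000, DF = 0.930550, PV = 2.698595
  t = 3.0000: CF_t = 2.900000, DF = 0.917250, PV = 2.660025
  t = 3.5000: CF_t = 2.900000, DF = 0.904140, PV = 2.622006
  t = 4.0000: CF_t = 2.900000, DF = 0.891217, PV = 2.584530
  t = 4.5000: CF_t = 2.900000, DF = 0.878479, PV = 2.547590
  t = 5.0000: CF_t = 102.900000, DF = 0.865923, PV = 89.103520
Price P = sum_t PV_t = 113.407658


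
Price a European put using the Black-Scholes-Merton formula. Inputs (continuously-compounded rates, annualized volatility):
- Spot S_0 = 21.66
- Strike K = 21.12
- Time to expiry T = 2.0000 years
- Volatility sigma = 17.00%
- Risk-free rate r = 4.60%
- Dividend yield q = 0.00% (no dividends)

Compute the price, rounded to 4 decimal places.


Answer: Price = 0.9865

Derivation:
d1 = (ln(S/K) + (r - q + 0.5*sigma^2) * T) / (sigma * sqrt(T)) = 0.60789048
d2 = d1 - sigma * sqrt(T) = 0.36747417
exp(-rT) = 0.91210515; exp(-qT) = 1.00000000
P = K * exp(-rT) * N(-d2) - S_0 * exp(-qT) * N(-d1)
N(-d1) = 0.27163006; N(-d2) = 0.35663268
P = 21.1200 * 0.91210515 * 0.35663268 - 21.6600 * 1.00000000 * 0.27163006 = 0.9865


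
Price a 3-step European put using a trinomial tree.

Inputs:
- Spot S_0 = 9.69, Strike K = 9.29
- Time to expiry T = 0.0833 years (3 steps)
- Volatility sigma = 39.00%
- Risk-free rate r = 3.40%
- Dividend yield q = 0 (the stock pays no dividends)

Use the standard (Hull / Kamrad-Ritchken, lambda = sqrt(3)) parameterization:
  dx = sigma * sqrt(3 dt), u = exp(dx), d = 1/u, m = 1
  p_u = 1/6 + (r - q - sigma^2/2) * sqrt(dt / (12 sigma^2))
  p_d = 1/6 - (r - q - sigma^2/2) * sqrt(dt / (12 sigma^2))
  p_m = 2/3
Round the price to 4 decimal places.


dt = T/N = 0.027767; dx = sigma*sqrt(3*dt) = 0.112561
u = exp(dx) = 1.119140; d = 1/u = 0.893543
p_u = 0.161480, p_m = 0.666667, p_d = 0.171853
Discount per step: exp(-r*dt) = 0.999056
Stock lattice S(k, j) with j the centered position index:
  k=0: S(0,+0) = 9.6900
  k=1: S(1,-1) = 8.6584; S(1,+0) = 9.6900; S(1,+1) = 10.8445
  k=2: S(2,-2) = 7.7367; S(2,-1) = 8.6584; S(2,+0) = 9.6900; S(2,+1) = 10.8445; S(2,+2) = 12.1365
  k=3: S(3,-3) = 6.9131; S(3,-2) = 7.7367; S(3,-1) = 8.6584; S(3,+0) = 9.6900; S(3,+1) = 10.8445; S(3,+2) = 12.1365; S(3,+3) = 13.5824
Terminal payoffs V(N, j) = max(K - S_T, 0):
  V(3,-3) = 2.376942; V(3,-2) = 1.553318; V(3,-1) = 0.631568; V(3,+0) = 0.000000; V(3,+1) = 0.000000; V(3,+2) = 0.000000; V(3,+3) = 0.000000
Backward induction: V(k, j) = exp(-r*dt) * [p_u * V(k+1, j+1) + p_m * V(k+1, j) + p_d * V(k+1, j-1)]
  V(2,-2) = exp(-r*dt) * [p_u*0.631568 + p_m*1.553318 + p_d*2.376942] = 1.544557
  V(2,-1) = exp(-r*dt) * [p_u*0.000000 + p_m*0.631568 + p_d*1.553318] = 0.687339
  V(2,+0) = exp(-r*dt) * [p_u*0.000000 + p_m*0.000000 + p_d*0.631568] = 0.108435
  V(2,+1) = exp(-r*dt) * [p_u*0.000000 + p_m*0.000000 + p_d*0.000000] = 0.000000
  V(2,+2) = exp(-r*dt) * [p_u*0.000000 + p_m*0.000000 + p_d*0.000000] = 0.000000
  V(1,-1) = exp(-r*dt) * [p_u*0.108435 + p_m*0.687339 + p_d*1.544557] = 0.740474
  V(1,+0) = exp(-r*dt) * [p_u*0.000000 + p_m*0.108435 + p_d*0.687339] = 0.190231
  V(1,+1) = exp(-r*dt) * [p_u*0.000000 + p_m*0.000000 + p_d*0.108435] = 0.018617
  V(0,+0) = exp(-r*dt) * [p_u*0.018617 + p_m*0.190231 + p_d*0.740474] = 0.256837

Answer: Price = V(0,0) = 0.2568


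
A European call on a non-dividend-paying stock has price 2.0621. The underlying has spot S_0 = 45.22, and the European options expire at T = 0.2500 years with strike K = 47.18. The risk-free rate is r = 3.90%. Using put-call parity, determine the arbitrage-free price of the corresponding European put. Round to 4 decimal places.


Answer: Put price = 3.5643

Derivation:
Put-call parity: C - P = S_0 * exp(-qT) - K * exp(-rT).
S_0 * exp(-qT) = 45.2200 * 1.00000000 = 45.22000000
K * exp(-rT) = 47.1800 * 0.99029738 = 46.72223025
P = C - S*exp(-qT) + K*exp(-rT)
P = 2.0621 - 45.22000000 + 46.72223025 = 3.5643


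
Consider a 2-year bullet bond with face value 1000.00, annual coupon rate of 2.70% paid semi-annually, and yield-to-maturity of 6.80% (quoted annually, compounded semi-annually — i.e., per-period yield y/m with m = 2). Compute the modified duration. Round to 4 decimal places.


Answer: Modified duration = 1.8942

Derivation:
Coupon per period c = face * coupon_rate / m = 13.500000
Periods per year m = 2; per-period yield y/m = 0.034000
Number of cashflows N = 4
Cashflows (t years, CF_t, discount factor 1/(1+y/m)^(m*t), PV):
  t = 0.5000: CF_t = 13.500000, DF = 0.967118, PV = 13.056093
  t = 1.0000: CF_t = 13.500000, DF = 0.935317, PV = 12.626782
  t = 1.5000: CF_t = 13.500000, DF = 0.904562, PV = 12.211588
  t = 2.0000: CF_t = 1013.500000, DF = 0.874818, PV = 886.628318
Price P = sum_t PV_t = 924.522781
First compute Macaulay numerator sum_t t * PV_t:
  t * PV_t at t = 0.5000: 6.528046
  t * PV_t at t = 1.0000: 12.626782
  t * PV_t at t = 1.5000: 18.317382
  t * PV_t at t = 2.0000: 1773.256636
Macaulay duration D = 1810.728847 / 924.522781 = 1.958555
Modified duration = D / (1 + y/m) = 1.958555 / (1 + 0.034000) = 1.894154


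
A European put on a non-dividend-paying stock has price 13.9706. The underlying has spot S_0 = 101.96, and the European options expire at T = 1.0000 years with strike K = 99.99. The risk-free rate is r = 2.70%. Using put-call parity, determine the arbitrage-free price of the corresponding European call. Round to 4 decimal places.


Answer: Call price = 18.6042

Derivation:
Put-call parity: C - P = S_0 * exp(-qT) - K * exp(-rT).
S_0 * exp(-qT) = 101.9600 * 1.00000000 = 101.96000000
K * exp(-rT) = 99.9900 * 0.97336124 = 97.32639054
C = P + S*exp(-qT) - K*exp(-rT)
C = 13.9706 + 101.96000000 - 97.32639054 = 18.6042


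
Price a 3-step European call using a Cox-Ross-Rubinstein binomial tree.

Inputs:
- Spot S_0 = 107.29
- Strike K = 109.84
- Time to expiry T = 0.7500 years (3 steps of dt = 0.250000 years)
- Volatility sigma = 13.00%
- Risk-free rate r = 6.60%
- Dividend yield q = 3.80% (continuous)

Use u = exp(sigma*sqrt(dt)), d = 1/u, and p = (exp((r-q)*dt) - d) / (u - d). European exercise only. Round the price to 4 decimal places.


Answer: Price = V(0,0) = 4.8182

Derivation:
dt = T/N = 0.250000
u = exp(sigma*sqrt(dt)) = 1.067159; d = 1/u = 0.937067
p = (exp((r-q)*dt) - d) / (u - d) = 0.537753
Discount per step: exp(-r*dt) = 0.983635
Stock lattice S(k, i) with i counting down-moves:
  k=0: S(0,0) = 107.2900
  k=1: S(1,0) = 114.4955; S(1,1) = 100.5380
  k=2: S(2,0) = 122.1849; S(2,1) = 107.2900; S(2,2) = 94.2109
  k=3: S(3,0) = 130.3907; S(3,1) = 114.4955; S(3,2) = 100.5380; S(3,3) = 88.2819
Terminal payoffs V(N, i) = max(S_T - K, 0):
  V(3,0) = 20.550716; V(3,1) = 4.655492; V(3,2) = 0.000000; V(3,3) = 0.000000
Backward induction: V(k, i) = exp(-r*dt) * [p * V(k+1, i) + (1-p) * V(k+1, i+1)].
  V(2,0) = exp(-r*dt) * [p*20.550716 + (1-p)*4.655492] = 12.987127
  V(2,1) = exp(-r*dt) * [p*4.655492 + (1-p)*0.000000] = 2.462535
  V(2,2) = exp(-r*dt) * [p*0.000000 + (1-p)*0.000000] = 0.000000
  V(1,0) = exp(-r*dt) * [p*12.987127 + (1-p)*2.462535] = 7.989247
  V(1,1) = exp(-r*dt) * [p*2.462535 + (1-p)*0.000000] = 1.302564
  V(0,0) = exp(-r*dt) * [p*7.989247 + (1-p)*1.302564] = 4.818187
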